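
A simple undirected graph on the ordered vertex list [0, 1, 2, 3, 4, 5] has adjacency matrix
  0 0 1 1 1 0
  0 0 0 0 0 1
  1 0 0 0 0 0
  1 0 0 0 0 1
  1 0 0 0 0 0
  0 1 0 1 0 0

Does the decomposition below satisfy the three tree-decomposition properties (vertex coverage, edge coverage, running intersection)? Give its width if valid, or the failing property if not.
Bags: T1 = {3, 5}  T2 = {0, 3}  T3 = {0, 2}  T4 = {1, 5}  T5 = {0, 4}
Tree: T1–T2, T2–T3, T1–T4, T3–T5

Checking the three conditions: (i) the bags cover all of {0, 1, 2, 3, 4, 5}; (ii) for each edge, some bag contains both endpoints; (iii) the bags containing any fixed vertex form a subtree. All hold, so the decomposition is valid with width 2 − 1 = 1.

Yes; width 1.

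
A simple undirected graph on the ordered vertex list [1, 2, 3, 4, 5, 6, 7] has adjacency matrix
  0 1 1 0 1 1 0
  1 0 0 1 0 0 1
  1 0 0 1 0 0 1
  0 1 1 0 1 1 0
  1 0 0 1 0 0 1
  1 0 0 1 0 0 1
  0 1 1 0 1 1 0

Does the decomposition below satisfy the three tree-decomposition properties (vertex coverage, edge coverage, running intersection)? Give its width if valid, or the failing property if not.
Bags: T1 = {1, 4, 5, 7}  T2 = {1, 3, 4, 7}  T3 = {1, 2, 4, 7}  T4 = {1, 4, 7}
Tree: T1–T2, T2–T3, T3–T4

A tree decomposition must satisfy three properties: every vertex lies in some bag; for every edge, both endpoints lie together in some bag; and for every vertex, the bags containing it form a connected subtree. Here vertex 6 appears in no bag, so the decomposition is invalid.

No — vertex 6 appears in no bag.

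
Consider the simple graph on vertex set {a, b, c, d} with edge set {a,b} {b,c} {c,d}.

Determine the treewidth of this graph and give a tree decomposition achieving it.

Treewidth 1.
One optimal decomposition is:
Bags: B1 = {a, b}  B2 = {b, c}  B3 = {c, d}
Tree: B1–B2, B2–B3

The largest bag has 2 vertices, giving width 1; this decomposition certifies tw(G) ≤ 1. G has an edge, so its treewidth is at least 1. Combining the bounds, tw(G) = 1.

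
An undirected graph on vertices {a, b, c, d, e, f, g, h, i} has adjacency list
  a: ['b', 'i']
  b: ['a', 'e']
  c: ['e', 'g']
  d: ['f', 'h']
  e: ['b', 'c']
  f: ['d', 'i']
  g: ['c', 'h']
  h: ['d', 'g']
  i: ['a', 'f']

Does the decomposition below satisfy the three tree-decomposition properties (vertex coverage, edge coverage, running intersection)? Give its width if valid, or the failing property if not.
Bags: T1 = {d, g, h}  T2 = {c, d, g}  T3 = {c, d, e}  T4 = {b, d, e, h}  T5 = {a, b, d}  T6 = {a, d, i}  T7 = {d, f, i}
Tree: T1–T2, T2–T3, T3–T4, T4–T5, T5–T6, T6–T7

A tree decomposition must satisfy three properties: every vertex lies in some bag; for every edge, both endpoints lie together in some bag; and for every vertex, the bags containing it form a connected subtree. Here bags containing vertex h are not connected in the tree, so the decomposition is invalid.

No — bags containing vertex h are not connected in the tree.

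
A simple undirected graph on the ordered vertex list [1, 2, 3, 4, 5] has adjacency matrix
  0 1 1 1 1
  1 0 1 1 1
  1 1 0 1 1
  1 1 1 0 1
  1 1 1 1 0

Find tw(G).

A width-4 tree decomposition is:
Bags: B1 = {1, 2, 3, 4, 5}
Tree: (single bag)
A single bag containing all 5 vertices is trivially a valid decomposition of width 4. On the other hand G contains the 5-clique {1, 2, 3, 4, 5}. A clique must lie in a single bag of any decomposition, so no decomposition can have width below 4. Therefore the treewidth is 4.

4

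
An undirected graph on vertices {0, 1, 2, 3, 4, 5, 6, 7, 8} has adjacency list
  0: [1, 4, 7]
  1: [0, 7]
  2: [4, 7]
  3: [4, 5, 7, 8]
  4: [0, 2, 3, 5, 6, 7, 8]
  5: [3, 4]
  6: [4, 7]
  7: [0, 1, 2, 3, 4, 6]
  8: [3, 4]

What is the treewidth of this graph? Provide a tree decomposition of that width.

Treewidth 2.
Bags: B1 = {3, 4, 7}  B2 = {3, 4, 8}  B3 = {0, 4, 7}  B4 = {0, 1, 7}  B5 = {2, 4, 7}  B6 = {3, 4, 5}  B7 = {4, 6, 7}
Tree: B1–B2, B1–B3, B3–B4, B1–B5, B2–B6, B5–B7

Each bag holds 3 vertices, so the decomposition has width 2, which upper-bounds the treewidth. For the lower bound, the 3 vertices {0, 1, 7} are pairwise adjacent, and any tree decomposition puts a clique entirely inside one bag — forcing width ≥ 2. The upper and lower bounds meet at 2, so that is the treewidth.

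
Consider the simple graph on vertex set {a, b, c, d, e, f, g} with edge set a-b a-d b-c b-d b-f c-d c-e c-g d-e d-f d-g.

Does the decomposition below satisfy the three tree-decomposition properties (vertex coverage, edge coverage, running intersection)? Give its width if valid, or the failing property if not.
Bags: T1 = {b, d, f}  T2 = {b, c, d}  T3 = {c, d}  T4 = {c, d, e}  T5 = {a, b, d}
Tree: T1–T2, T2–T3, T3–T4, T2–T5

No — vertex g appears in no bag.

A tree decomposition must satisfy three properties: every vertex lies in some bag; for every edge, both endpoints lie together in some bag; and for every vertex, the bags containing it form a connected subtree. Here vertex g appears in no bag, so the decomposition is invalid.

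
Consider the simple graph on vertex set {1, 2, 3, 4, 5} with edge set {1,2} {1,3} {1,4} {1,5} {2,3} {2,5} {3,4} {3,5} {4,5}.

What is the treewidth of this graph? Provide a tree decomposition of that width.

Treewidth 3.
One optimal decomposition is:
Bags: B1 = {1, 3, 4, 5}  B2 = {1, 2, 3, 5}
Tree: B1–B2

Every bag has size at most 4, so the width is 4 − 1 = 3 and tw(G) ≤ 3. On the other hand G contains the 4-clique {1, 2, 3, 5}. A clique must lie in a single bag of any decomposition, so no decomposition can have width below 3. Therefore the treewidth is 3.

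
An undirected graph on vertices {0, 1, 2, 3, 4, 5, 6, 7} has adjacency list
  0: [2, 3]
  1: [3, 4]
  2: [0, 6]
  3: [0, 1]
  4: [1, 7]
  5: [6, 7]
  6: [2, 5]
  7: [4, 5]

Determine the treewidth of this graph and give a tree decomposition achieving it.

Each bag holds 3 vertices, so the decomposition has width 2, which upper-bounds the treewidth. Since 4–1–3–0–2–6–5–7–4 is a cycle in G, G is not acyclic. Forests are exactly the graphs of treewidth ≤ 1, so tw(G) ≥ 2. Hence tw(G) = 2 exactly.

Treewidth 2.
One optimal decomposition is:
Bags: B1 = {1, 3, 4}  B2 = {0, 3, 4}  B3 = {0, 2, 4}  B4 = {2, 4, 6}  B5 = {4, 5, 6}  B6 = {4, 5, 7}
Tree: B1–B2, B2–B3, B3–B4, B4–B5, B5–B6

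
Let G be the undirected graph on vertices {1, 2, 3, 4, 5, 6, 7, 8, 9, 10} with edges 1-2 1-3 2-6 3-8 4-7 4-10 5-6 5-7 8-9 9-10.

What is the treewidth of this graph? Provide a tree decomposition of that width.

The largest bag has 3 vertices, giving width 2; this decomposition certifies tw(G) ≤ 2. The edges 3–1–2–6–5–7–4–10–9–8–3 form a cycle, so G is not a tree and its treewidth is at least 2. Therefore the treewidth is 2.

Treewidth 2.
One such decomposition:
Bags: B1 = {1, 2, 3}  B2 = {2, 3, 6}  B3 = {3, 5, 6}  B4 = {3, 5, 7}  B5 = {3, 4, 7}  B6 = {3, 4, 10}  B7 = {3, 9, 10}  B8 = {3, 8, 9}
Tree: B1–B2, B2–B3, B3–B4, B4–B5, B5–B6, B6–B7, B7–B8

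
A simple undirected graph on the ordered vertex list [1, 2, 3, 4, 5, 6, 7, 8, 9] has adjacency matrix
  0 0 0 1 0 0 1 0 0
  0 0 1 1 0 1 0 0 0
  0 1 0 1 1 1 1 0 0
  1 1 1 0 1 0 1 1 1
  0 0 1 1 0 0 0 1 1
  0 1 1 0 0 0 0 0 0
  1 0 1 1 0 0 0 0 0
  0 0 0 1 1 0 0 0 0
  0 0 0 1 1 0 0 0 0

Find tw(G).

A width-2 tree decomposition is:
Bags: B1 = {3, 4, 5}  B2 = {4, 5, 8}  B3 = {3, 4, 7}  B4 = {1, 4, 7}  B5 = {2, 3, 4}  B6 = {4, 5, 9}  B7 = {2, 3, 6}
Tree: B1–B2, B1–B3, B3–B4, B3–B5, B2–B6, B5–B7
The largest bag has 3 vertices, giving width 2; this decomposition certifies tw(G) ≤ 2. Conversely, {4, 5, 8} is a clique of size 3, and the vertices of any clique must share a bag in every tree decomposition; so some bag has ≥ 3 vertices and tw(G) ≥ 2. Combining the bounds, tw(G) = 2.

2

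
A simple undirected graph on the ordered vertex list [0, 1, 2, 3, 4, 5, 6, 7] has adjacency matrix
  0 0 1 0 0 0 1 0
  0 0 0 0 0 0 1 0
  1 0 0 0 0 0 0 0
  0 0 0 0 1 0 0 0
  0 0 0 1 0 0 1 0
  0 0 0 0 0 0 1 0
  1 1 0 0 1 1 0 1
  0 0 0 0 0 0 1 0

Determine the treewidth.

A width-1 tree decomposition is:
Bags: B1 = {1, 6}  B2 = {4, 6}  B3 = {0, 6}  B4 = {6, 7}  B5 = {0, 2}  B6 = {5, 6}  B7 = {3, 4}
Tree: B1–B2, B1–B3, B3–B4, B3–B5, B1–B6, B2–B7
The largest bag has 2 vertices, giving width 1; this decomposition certifies tw(G) ≤ 1. G has an edge, so its treewidth is at least 1. The upper and lower bounds meet at 1, so that is the treewidth.

1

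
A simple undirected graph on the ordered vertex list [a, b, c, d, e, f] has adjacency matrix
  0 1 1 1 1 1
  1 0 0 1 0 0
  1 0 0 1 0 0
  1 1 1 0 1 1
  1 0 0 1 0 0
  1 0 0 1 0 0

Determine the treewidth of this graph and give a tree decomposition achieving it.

Each bag holds 3 vertices, so the decomposition has width 2, which upper-bounds the treewidth. On the other hand G contains the 3-clique {a, d, e}. A clique must lie in a single bag of any decomposition, so no decomposition can have width below 2. Therefore the treewidth is 2.

Treewidth 2.
One such decomposition:
Bags: B1 = {a, d, f}  B2 = {a, b, d}  B3 = {a, d, e}  B4 = {a, c, d}
Tree: B1–B2, B2–B3, B2–B4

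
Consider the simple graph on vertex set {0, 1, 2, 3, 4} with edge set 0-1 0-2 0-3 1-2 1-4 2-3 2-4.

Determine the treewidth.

2

A width-2 tree decomposition is:
Bags: B1 = {0, 2, 3}  B2 = {0, 1, 2}  B3 = {1, 2, 4}
Tree: B1–B2, B2–B3
Every bag has size at most 3, so the width is 3 − 1 = 2 and tw(G) ≤ 2. For the lower bound, the 3 vertices {0, 1, 2} are pairwise adjacent, and any tree decomposition puts a clique entirely inside one bag — forcing width ≥ 2. Combining the bounds, tw(G) = 2.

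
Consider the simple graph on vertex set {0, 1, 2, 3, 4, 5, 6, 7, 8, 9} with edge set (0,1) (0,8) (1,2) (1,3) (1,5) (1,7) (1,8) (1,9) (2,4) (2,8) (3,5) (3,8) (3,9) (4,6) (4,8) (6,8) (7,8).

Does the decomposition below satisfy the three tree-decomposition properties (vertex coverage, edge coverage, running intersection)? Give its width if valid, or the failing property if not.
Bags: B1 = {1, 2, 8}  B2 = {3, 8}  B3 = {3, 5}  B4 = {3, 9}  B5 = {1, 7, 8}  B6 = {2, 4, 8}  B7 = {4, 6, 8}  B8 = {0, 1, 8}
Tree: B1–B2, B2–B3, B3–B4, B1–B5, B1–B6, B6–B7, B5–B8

A tree decomposition must satisfy three properties: every vertex lies in some bag; for every edge, both endpoints lie together in some bag; and for every vertex, the bags containing it form a connected subtree. Here edge (1,3) lies in no bag, so the decomposition is invalid.

No — edge (1,3) lies in no bag.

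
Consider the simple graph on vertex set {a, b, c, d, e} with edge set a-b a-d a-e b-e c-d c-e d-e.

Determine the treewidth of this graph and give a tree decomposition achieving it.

Treewidth 2.
Bags: B1 = {a, b, e}  B2 = {a, d, e}  B3 = {c, d, e}
Tree: B1–B2, B2–B3

Every bag has size at most 3, so the width is 3 − 1 = 2 and tw(G) ≤ 2. For the lower bound, the 3 vertices {c, d, e} are pairwise adjacent, and any tree decomposition puts a clique entirely inside one bag — forcing width ≥ 2. Hence tw(G) = 2 exactly.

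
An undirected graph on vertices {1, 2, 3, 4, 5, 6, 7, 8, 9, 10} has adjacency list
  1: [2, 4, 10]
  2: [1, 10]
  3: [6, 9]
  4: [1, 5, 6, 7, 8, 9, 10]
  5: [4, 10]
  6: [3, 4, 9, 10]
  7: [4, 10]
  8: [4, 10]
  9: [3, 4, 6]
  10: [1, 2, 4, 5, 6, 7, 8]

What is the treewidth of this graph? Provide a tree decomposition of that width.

Treewidth 2.
Bags: B1 = {4, 6, 10}  B2 = {1, 4, 10}  B3 = {4, 8, 10}  B4 = {1, 2, 10}  B5 = {4, 6, 9}  B6 = {4, 5, 10}  B7 = {4, 7, 10}  B8 = {3, 6, 9}
Tree: B1–B2, B2–B3, B2–B4, B1–B5, B3–B6, B1–B7, B5–B8

The largest bag has 3 vertices, giving width 2; this decomposition certifies tw(G) ≤ 2. For the lower bound, the 3 vertices {1, 2, 10} are pairwise adjacent, and any tree decomposition puts a clique entirely inside one bag — forcing width ≥ 2. Hence tw(G) = 2 exactly.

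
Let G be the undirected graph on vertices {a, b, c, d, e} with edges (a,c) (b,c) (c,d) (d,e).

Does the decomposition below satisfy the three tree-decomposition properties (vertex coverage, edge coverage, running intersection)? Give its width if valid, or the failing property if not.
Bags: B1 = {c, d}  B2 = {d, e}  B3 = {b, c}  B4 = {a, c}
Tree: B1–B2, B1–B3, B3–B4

Vertex coverage: the bags together contain {a, b, c, d, e}, the full vertex set. Edge coverage: each edge of G has both endpoints in at least one bag. Running intersection: for every vertex, the bags containing it form a connected subtree. All three properties hold, so this is a valid tree decomposition of width max|bag| − 1 = 1, and hence tw(G) ≤ 1.

Yes; width 1.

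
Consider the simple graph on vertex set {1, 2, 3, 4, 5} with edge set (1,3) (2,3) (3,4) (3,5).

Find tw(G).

1

A width-1 tree decomposition is:
Bags: B1 = {3, 4}  B2 = {1, 3}  B3 = {3, 5}  B4 = {2, 3}
Tree: B1–B2, B1–B3, B1–B4
Every bag has size at most 2, so the width is 2 − 1 = 1 and tw(G) ≤ 1. Any graph with an edge has treewidth ≥ 1, and G has the edge 4–3. Hence tw(G) = 1 exactly.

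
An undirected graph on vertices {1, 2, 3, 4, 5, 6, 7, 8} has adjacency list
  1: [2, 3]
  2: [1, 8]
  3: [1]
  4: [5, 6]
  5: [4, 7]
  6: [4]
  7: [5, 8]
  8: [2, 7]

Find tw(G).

A width-1 tree decomposition is:
Bags: B1 = {4, 6}  B2 = {4, 5}  B3 = {5, 7}  B4 = {7, 8}  B5 = {2, 8}  B6 = {1, 2}  B7 = {1, 3}
Tree: B1–B2, B2–B3, B3–B4, B4–B5, B5–B6, B6–B7
Each bag holds 2 vertices, so the decomposition has width 1, which upper-bounds the treewidth. Any graph with an edge has treewidth ≥ 1, and G has the edge 6–4. Therefore the treewidth is 1.

1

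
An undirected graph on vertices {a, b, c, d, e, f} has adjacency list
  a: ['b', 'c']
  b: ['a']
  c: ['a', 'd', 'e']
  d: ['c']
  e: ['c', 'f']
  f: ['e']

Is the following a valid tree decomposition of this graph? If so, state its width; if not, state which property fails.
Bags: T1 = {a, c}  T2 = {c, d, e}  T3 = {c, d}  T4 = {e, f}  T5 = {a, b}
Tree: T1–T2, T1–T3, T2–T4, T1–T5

No — bags containing vertex d are not connected in the tree.

A tree decomposition must satisfy three properties: every vertex lies in some bag; for every edge, both endpoints lie together in some bag; and for every vertex, the bags containing it form a connected subtree. Here bags containing vertex d are not connected in the tree, so the decomposition is invalid.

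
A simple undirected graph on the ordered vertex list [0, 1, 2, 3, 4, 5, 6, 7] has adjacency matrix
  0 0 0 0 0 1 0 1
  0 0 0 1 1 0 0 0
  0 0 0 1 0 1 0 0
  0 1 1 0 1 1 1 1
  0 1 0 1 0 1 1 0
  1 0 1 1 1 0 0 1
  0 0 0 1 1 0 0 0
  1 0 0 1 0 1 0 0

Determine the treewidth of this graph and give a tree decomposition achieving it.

Each bag holds 3 vertices, so the decomposition has width 2, which upper-bounds the treewidth. On the other hand G contains the 3-clique {0, 5, 7}. A clique must lie in a single bag of any decomposition, so no decomposition can have width below 2. The upper and lower bounds meet at 2, so that is the treewidth.

Treewidth 2.
One such decomposition:
Bags: B1 = {0, 5, 7}  B2 = {3, 5, 7}  B3 = {3, 4, 5}  B4 = {2, 3, 5}  B5 = {3, 4, 6}  B6 = {1, 3, 4}
Tree: B1–B2, B2–B3, B3–B4, B3–B5, B5–B6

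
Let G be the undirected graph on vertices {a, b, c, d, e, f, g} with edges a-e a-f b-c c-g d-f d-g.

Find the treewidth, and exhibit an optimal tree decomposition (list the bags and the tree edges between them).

Every bag has size at most 2, so the width is 2 − 1 = 1 and tw(G) ≤ 1. Since G has at least one edge (e.g. e–a), it is not an edgeless graph, so tw(G) ≥ 1. Combining the bounds, tw(G) = 1.

Treewidth 1.
Bags: B1 = {a, e}  B2 = {a, f}  B3 = {d, f}  B4 = {d, g}  B5 = {c, g}  B6 = {b, c}
Tree: B1–B2, B2–B3, B3–B4, B4–B5, B5–B6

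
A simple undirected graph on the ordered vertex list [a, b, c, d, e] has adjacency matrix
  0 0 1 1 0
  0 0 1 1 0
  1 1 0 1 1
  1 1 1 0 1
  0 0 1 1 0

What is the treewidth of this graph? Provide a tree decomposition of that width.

Treewidth 2.
One optimal decomposition is:
Bags: B1 = {a, c, d}  B2 = {c, d, e}  B3 = {b, c, d}
Tree: B1–B2, B1–B3

Each bag holds 3 vertices, so the decomposition has width 2, which upper-bounds the treewidth. Conversely, {c, d, e} is a clique of size 3, and the vertices of any clique must share a bag in every tree decomposition; so some bag has ≥ 3 vertices and tw(G) ≥ 2. Therefore the treewidth is 2.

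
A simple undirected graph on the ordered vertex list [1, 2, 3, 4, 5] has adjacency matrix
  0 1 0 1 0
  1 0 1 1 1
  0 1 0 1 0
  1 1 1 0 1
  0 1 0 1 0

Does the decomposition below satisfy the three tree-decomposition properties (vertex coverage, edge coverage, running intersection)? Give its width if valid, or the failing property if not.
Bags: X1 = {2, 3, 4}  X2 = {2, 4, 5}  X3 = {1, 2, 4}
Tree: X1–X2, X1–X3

Checking the three conditions: (i) the bags cover all of {1, 2, 3, 4, 5}; (ii) for each edge, some bag contains both endpoints; (iii) the bags containing any fixed vertex form a subtree. All hold, so the decomposition is valid with width 3 − 1 = 2.

Yes; width 2.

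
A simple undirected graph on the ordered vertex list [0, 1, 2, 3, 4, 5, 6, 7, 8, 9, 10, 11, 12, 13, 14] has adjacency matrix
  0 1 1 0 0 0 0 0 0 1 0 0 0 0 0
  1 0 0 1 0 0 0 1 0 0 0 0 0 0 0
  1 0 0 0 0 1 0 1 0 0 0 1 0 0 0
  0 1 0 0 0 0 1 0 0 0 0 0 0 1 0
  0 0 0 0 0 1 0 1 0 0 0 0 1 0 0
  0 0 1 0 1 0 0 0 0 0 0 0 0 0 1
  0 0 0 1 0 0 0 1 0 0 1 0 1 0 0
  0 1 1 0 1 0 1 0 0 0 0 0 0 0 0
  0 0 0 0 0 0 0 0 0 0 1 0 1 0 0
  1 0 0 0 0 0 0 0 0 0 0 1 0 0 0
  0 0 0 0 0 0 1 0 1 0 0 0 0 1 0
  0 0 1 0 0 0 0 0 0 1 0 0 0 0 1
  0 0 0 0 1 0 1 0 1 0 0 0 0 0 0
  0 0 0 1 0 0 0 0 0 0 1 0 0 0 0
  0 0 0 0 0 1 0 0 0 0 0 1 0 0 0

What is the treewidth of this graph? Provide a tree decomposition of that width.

The largest bag has 4 vertices, giving width 3; this decomposition certifies tw(G) ≤ 3. For the lower bound: the 4 vertex sets {8,10,13}, {12}, {6}, {1,3,4,7} are disjoint, each induces a connected subgraph, and every pair is joined by at least one edge of G. Contracting each set to a single vertex therefore yields K_{4} as a minor, and since treewidth is minor-monotone, tw(G) ≥ tw(K_{4}) = 3. Therefore the treewidth is 3.

Treewidth 3.
One such decomposition:
Bags: B1 = {8, 10, 12, 13}  B2 = {6, 10, 12, 13}  B3 = {3, 6, 12, 13}  B4 = {3, 4, 6, 12}  B5 = {3, 4, 6, 7}  B6 = {1, 3, 4, 7}  B7 = {1, 4, 5, 7}  B8 = {1, 2, 5, 7}  B9 = {0, 1, 2, 5}  B10 = {0, 2, 5, 14}  B11 = {0, 2, 11, 14}  B12 = {0, 9, 11, 14}
Tree: B1–B2, B2–B3, B3–B4, B4–B5, B5–B6, B6–B7, B7–B8, B8–B9, B9–B10, B10–B11, B11–B12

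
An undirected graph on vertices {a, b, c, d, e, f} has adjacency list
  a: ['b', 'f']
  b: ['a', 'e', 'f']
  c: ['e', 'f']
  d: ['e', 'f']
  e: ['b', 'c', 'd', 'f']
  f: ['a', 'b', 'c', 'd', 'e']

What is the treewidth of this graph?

2

A width-2 tree decomposition is:
Bags: B1 = {d, e, f}  B2 = {b, e, f}  B3 = {a, b, f}  B4 = {c, e, f}
Tree: B1–B2, B2–B3, B2–B4
Every bag has size at most 3, so the width is 3 − 1 = 2 and tw(G) ≤ 2. For the lower bound, the 3 vertices {d, e, f} are pairwise adjacent, and any tree decomposition puts a clique entirely inside one bag — forcing width ≥ 2. Therefore the treewidth is 2.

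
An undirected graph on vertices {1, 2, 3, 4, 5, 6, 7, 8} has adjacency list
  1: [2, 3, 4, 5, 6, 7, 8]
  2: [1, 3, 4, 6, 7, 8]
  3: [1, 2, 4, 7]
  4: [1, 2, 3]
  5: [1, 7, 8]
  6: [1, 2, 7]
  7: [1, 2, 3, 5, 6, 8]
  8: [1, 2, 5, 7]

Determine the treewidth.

3

A width-3 tree decomposition is:
Bags: B1 = {1, 2, 7, 8}  B2 = {1, 5, 7, 8}  B3 = {1, 2, 3, 7}  B4 = {1, 2, 6, 7}  B5 = {1, 2, 3, 4}
Tree: B1–B2, B1–B3, B3–B4, B3–B5
Every bag has size at most 4, so the width is 4 − 1 = 3 and tw(G) ≤ 3. For the lower bound, the 4 vertices {1, 2, 3, 4} are pairwise adjacent, and any tree decomposition puts a clique entirely inside one bag — forcing width ≥ 3. Combining the bounds, tw(G) = 3.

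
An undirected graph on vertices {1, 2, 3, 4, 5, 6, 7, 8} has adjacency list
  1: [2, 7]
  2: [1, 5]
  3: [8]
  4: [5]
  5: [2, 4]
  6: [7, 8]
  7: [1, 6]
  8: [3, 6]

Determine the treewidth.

A width-1 tree decomposition is:
Bags: B1 = {4, 5}  B2 = {2, 5}  B3 = {1, 2}  B4 = {1, 7}  B5 = {6, 7}  B6 = {6, 8}  B7 = {3, 8}
Tree: B1–B2, B2–B3, B3–B4, B4–B5, B5–B6, B6–B7
The largest bag has 2 vertices, giving width 1; this decomposition certifies tw(G) ≤ 1. Any graph with an edge has treewidth ≥ 1, and G has the edge 4–5. Hence tw(G) = 1 exactly.

1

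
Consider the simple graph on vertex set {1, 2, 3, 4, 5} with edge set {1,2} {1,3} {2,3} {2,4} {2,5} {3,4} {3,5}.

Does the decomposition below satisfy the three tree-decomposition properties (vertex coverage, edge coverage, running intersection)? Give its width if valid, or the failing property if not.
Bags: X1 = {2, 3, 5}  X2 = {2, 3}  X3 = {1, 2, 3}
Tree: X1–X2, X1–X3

No — vertex 4 appears in no bag.

A tree decomposition must satisfy three properties: every vertex lies in some bag; for every edge, both endpoints lie together in some bag; and for every vertex, the bags containing it form a connected subtree. Here vertex 4 appears in no bag, so the decomposition is invalid.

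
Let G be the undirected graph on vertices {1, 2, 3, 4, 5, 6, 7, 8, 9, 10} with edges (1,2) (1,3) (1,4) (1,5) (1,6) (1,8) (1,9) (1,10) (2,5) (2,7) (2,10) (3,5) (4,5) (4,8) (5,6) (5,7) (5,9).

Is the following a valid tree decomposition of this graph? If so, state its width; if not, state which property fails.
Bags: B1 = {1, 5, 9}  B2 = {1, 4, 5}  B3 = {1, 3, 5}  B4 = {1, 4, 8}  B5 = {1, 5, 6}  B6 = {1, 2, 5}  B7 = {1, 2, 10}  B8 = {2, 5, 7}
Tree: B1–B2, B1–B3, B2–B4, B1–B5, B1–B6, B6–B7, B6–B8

Checking the three conditions: (i) the bags cover all of {1, 2, 3, 4, 5, 6, 7, 8, 9, 10}; (ii) for each edge, some bag contains both endpoints; (iii) the bags containing any fixed vertex form a subtree. All hold, so the decomposition is valid with width 3 − 1 = 2.

Yes; width 2.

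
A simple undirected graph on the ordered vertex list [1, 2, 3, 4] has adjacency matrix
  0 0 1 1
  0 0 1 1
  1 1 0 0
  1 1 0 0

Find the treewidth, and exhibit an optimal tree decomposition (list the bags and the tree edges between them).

Treewidth 2.
Bags: B1 = {1, 2, 3}  B2 = {1, 2, 4}
Tree: B1–B2

Every bag has size at most 3, so the width is 3 − 1 = 2 and tw(G) ≤ 2. Since 2–3–1–4–2 is a cycle in G, G is not acyclic. Forests are exactly the graphs of treewidth ≤ 1, so tw(G) ≥ 2. Combining the bounds, tw(G) = 2.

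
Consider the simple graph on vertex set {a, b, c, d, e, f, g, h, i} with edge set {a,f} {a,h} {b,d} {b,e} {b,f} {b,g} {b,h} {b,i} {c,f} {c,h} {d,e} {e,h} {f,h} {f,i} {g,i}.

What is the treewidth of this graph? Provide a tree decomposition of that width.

Treewidth 2.
One optimal decomposition is:
Bags: B1 = {b, f, i}  B2 = {b, f, h}  B3 = {b, e, h}  B4 = {b, d, e}  B5 = {c, f, h}  B6 = {a, f, h}  B7 = {b, g, i}
Tree: B1–B2, B2–B3, B3–B4, B2–B5, B2–B6, B1–B7

Each bag holds 3 vertices, so the decomposition has width 2, which upper-bounds the treewidth. Conversely, {c, f, h} is a clique of size 3, and the vertices of any clique must share a bag in every tree decomposition; so some bag has ≥ 3 vertices and tw(G) ≥ 2. The upper and lower bounds meet at 2, so that is the treewidth.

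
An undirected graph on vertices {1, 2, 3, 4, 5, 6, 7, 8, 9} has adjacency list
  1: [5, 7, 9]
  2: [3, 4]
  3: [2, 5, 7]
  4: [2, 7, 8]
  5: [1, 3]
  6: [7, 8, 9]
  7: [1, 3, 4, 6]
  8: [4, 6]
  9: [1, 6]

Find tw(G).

3

A width-3 tree decomposition is:
Bags: B1 = {1, 6, 8, 9}  B2 = {1, 6, 7, 8}  B3 = {1, 4, 7, 8}  B4 = {1, 4, 5, 7}  B5 = {3, 4, 5, 7}  B6 = {2, 3, 4, 5}
Tree: B1–B2, B2–B3, B3–B4, B4–B5, B5–B6
The largest bag has 4 vertices, giving width 3; this decomposition certifies tw(G) ≤ 3. For the lower bound: the 4 vertex sets {6,8,9}, {1}, {7}, {2,3,4,5} are disjoint, each induces a connected subgraph, and every pair is joined by at least one edge of G. Contracting each set to a single vertex therefore yields K_{4} as a minor, and since treewidth is minor-monotone, tw(G) ≥ tw(K_{4}) = 3. Therefore the treewidth is 3.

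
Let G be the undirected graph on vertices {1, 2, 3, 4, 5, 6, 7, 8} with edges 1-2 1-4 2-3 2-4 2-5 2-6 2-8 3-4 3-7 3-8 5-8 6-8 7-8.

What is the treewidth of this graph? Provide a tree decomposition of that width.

Treewidth 2.
Bags: B1 = {3, 7, 8}  B2 = {2, 3, 8}  B3 = {2, 3, 4}  B4 = {2, 6, 8}  B5 = {1, 2, 4}  B6 = {2, 5, 8}
Tree: B1–B2, B2–B3, B2–B4, B3–B5, B2–B6

Every bag has size at most 3, so the width is 3 − 1 = 2 and tw(G) ≤ 2. For the lower bound, the 3 vertices {2, 3, 8} are pairwise adjacent, and any tree decomposition puts a clique entirely inside one bag — forcing width ≥ 2. Therefore the treewidth is 2.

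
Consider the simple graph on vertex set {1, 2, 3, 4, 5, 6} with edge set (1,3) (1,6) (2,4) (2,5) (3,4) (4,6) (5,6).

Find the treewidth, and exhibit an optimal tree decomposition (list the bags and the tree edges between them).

Every bag has size at most 3, so the width is 3 − 1 = 2 and tw(G) ≤ 2. Since 5–2–4–6–5 is a cycle in G, G is not acyclic. Forests are exactly the graphs of treewidth ≤ 1, so tw(G) ≥ 2. Hence tw(G) = 2 exactly.

Treewidth 2.
Bags: B1 = {2, 5, 6}  B2 = {2, 4, 6}  B3 = {1, 4, 6}  B4 = {1, 3, 4}
Tree: B1–B2, B2–B3, B3–B4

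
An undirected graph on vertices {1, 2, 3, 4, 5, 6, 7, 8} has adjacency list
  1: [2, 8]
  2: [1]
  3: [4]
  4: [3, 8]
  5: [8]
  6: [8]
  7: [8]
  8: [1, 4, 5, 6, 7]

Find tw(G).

A width-1 tree decomposition is:
Bags: B1 = {7, 8}  B2 = {4, 8}  B3 = {5, 8}  B4 = {3, 4}  B5 = {6, 8}  B6 = {1, 8}  B7 = {1, 2}
Tree: B1–B2, B2–B3, B2–B4, B3–B5, B2–B6, B6–B7
Every bag has size at most 2, so the width is 2 − 1 = 1 and tw(G) ≤ 1. Since G has at least one edge (e.g. 7–8), it is not an edgeless graph, so tw(G) ≥ 1. Therefore the treewidth is 1.

1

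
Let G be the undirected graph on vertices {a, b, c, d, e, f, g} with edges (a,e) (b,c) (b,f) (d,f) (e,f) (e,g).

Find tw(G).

A width-1 tree decomposition is:
Bags: B1 = {e, f}  B2 = {b, f}  B3 = {a, e}  B4 = {e, g}  B5 = {b, c}  B6 = {d, f}
Tree: B1–B2, B1–B3, B1–B4, B2–B5, B1–B6
Each bag holds 2 vertices, so the decomposition has width 1, which upper-bounds the treewidth. G has an edge, so its treewidth is at least 1. The upper and lower bounds meet at 1, so that is the treewidth.

1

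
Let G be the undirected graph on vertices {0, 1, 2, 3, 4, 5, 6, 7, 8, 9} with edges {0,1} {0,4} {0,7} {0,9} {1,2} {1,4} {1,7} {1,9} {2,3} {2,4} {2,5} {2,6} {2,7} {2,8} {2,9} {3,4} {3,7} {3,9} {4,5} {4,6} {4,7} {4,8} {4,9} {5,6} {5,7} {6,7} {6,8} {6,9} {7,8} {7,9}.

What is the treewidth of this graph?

4

A width-4 tree decomposition is:
Bags: B1 = {2, 4, 6, 7, 9}  B2 = {2, 3, 4, 7, 9}  B3 = {2, 4, 6, 7, 8}  B4 = {2, 4, 5, 6, 7}  B5 = {1, 2, 4, 7, 9}  B6 = {0, 1, 4, 7, 9}
Tree: B1–B2, B1–B3, B1–B4, B1–B5, B5–B6
Every bag has size at most 5, so the width is 5 − 1 = 4 and tw(G) ≤ 4. On the other hand G contains the 5-clique {0, 1, 4, 7, 9}. A clique must lie in a single bag of any decomposition, so no decomposition can have width below 4. Combining the bounds, tw(G) = 4.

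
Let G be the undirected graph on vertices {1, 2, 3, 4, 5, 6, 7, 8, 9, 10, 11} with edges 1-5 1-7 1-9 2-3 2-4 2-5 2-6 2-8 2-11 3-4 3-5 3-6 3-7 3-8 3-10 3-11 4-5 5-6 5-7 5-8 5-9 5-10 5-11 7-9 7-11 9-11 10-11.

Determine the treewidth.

A width-3 tree decomposition is:
Bags: B1 = {2, 3, 5, 11}  B2 = {2, 3, 5, 8}  B3 = {2, 3, 4, 5}  B4 = {2, 3, 5, 6}  B5 = {3, 5, 7, 11}  B6 = {5, 7, 9, 11}  B7 = {3, 5, 10, 11}  B8 = {1, 5, 7, 9}
Tree: B1–B2, B2–B3, B3–B4, B1–B5, B5–B6, B1–B7, B6–B8
Each bag holds 4 vertices, so the decomposition has width 3, which upper-bounds the treewidth. Conversely, {1, 5, 7, 9} is a clique of size 4, and the vertices of any clique must share a bag in every tree decomposition; so some bag has ≥ 4 vertices and tw(G) ≥ 3. The upper and lower bounds meet at 3, so that is the treewidth.

3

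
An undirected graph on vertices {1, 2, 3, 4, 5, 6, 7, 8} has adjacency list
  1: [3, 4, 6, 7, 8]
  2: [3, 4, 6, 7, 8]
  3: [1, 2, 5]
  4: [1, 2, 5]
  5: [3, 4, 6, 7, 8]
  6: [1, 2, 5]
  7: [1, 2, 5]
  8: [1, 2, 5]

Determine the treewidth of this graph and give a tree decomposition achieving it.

Treewidth 3.
One such decomposition:
Bags: B1 = {1, 2, 5, 6}  B2 = {1, 2, 5, 7}  B3 = {1, 2, 3, 5}  B4 = {1, 2, 5, 8}  B5 = {1, 2, 4, 5}
Tree: B1–B2, B2–B3, B3–B4, B4–B5

The largest bag has 4 vertices, giving width 3; this decomposition certifies tw(G) ≤ 3. For the lower bound: the 4 vertex sets {1,6}, {2,7}, {5}, {3} are disjoint, each induces a connected subgraph, and every pair is joined by at least one edge of G. Contracting each set to a single vertex therefore yields K_{4} as a minor, and since treewidth is minor-monotone, tw(G) ≥ tw(K_{4}) = 3. Hence tw(G) = 3 exactly.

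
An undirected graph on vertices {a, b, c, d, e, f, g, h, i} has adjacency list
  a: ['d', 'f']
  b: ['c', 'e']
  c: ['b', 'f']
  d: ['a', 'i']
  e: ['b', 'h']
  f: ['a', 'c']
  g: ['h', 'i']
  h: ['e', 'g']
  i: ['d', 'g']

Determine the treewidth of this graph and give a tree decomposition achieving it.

Each bag holds 3 vertices, so the decomposition has width 2, which upper-bounds the treewidth. The edges d–a–f–c–b–e–h–g–i–d form a cycle, so G is not a tree and its treewidth is at least 2. Combining the bounds, tw(G) = 2.

Treewidth 2.
One such decomposition:
Bags: B1 = {a, d, f}  B2 = {c, d, f}  B3 = {b, c, d}  B4 = {b, d, e}  B5 = {d, e, h}  B6 = {d, g, h}  B7 = {d, g, i}
Tree: B1–B2, B2–B3, B3–B4, B4–B5, B5–B6, B6–B7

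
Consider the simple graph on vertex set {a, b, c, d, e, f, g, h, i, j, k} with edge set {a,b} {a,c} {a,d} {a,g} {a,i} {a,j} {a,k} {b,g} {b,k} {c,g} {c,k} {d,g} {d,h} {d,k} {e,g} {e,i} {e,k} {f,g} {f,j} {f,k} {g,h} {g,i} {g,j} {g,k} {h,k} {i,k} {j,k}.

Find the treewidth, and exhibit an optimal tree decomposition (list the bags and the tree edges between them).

Treewidth 3.
One such decomposition:
Bags: B1 = {a, g, j, k}  B2 = {a, c, g, k}  B3 = {a, d, g, k}  B4 = {f, g, j, k}  B5 = {d, g, h, k}  B6 = {a, g, i, k}  B7 = {e, g, i, k}  B8 = {a, b, g, k}
Tree: B1–B2, B1–B3, B1–B4, B3–B5, B1–B6, B6–B7, B2–B8

Each bag holds 4 vertices, so the decomposition has width 3, which upper-bounds the treewidth. Conversely, {a, d, g, k} is a clique of size 4, and the vertices of any clique must share a bag in every tree decomposition; so some bag has ≥ 4 vertices and tw(G) ≥ 3. The upper and lower bounds meet at 3, so that is the treewidth.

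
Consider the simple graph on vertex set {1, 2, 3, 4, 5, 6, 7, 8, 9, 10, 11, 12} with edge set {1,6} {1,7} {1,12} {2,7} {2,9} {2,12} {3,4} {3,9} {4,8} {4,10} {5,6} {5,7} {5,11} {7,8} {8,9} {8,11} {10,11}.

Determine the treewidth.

3

A width-3 tree decomposition is:
Bags: B1 = {1, 2, 6, 12}  B2 = {1, 2, 6, 7}  B3 = {2, 5, 6, 7}  B4 = {2, 5, 7, 9}  B5 = {5, 7, 8, 9}  B6 = {5, 8, 9, 11}  B7 = {3, 8, 9, 11}  B8 = {3, 4, 8, 11}  B9 = {3, 4, 10, 11}
Tree: B1–B2, B2–B3, B3–B4, B4–B5, B5–B6, B6–B7, B7–B8, B8–B9
Every bag has size at most 4, so the width is 4 − 1 = 3 and tw(G) ≤ 3. For the lower bound: the 4 vertex sets {1,6,12}, {2}, {7}, {5,8,9,11} are disjoint, each induces a connected subgraph, and every pair is joined by at least one edge of G. Contracting each set to a single vertex therefore yields K_{4} as a minor, and since treewidth is minor-monotone, tw(G) ≥ tw(K_{4}) = 3. Combining the bounds, tw(G) = 3.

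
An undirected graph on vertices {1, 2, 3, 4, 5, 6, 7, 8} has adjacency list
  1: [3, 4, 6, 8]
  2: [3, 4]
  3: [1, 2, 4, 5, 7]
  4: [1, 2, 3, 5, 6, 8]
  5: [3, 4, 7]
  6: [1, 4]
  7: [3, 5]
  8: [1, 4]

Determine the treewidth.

A width-2 tree decomposition is:
Bags: B1 = {3, 4, 5}  B2 = {2, 3, 4}  B3 = {1, 3, 4}  B4 = {1, 4, 8}  B5 = {3, 5, 7}  B6 = {1, 4, 6}
Tree: B1–B2, B2–B3, B3–B4, B1–B5, B4–B6
The largest bag has 3 vertices, giving width 2; this decomposition certifies tw(G) ≤ 2. For the lower bound, the 3 vertices {1, 4, 8} are pairwise adjacent, and any tree decomposition puts a clique entirely inside one bag — forcing width ≥ 2. Therefore the treewidth is 2.

2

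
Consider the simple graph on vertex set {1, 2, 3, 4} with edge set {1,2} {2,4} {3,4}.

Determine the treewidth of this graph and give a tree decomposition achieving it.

Treewidth 1.
Bags: B1 = {2, 4}  B2 = {1, 2}  B3 = {3, 4}
Tree: B1–B2, B1–B3

Every bag has size at most 2, so the width is 2 − 1 = 1 and tw(G) ≤ 1. Since G has at least one edge (e.g. 2–4), it is not an edgeless graph, so tw(G) ≥ 1. The upper and lower bounds meet at 1, so that is the treewidth.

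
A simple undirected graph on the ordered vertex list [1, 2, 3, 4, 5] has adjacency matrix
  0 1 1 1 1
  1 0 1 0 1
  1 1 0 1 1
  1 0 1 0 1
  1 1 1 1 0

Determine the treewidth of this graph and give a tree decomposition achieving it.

Each bag holds 4 vertices, so the decomposition has width 3, which upper-bounds the treewidth. On the other hand G contains the 4-clique {1, 2, 3, 5}. A clique must lie in a single bag of any decomposition, so no decomposition can have width below 3. Combining the bounds, tw(G) = 3.

Treewidth 3.
Bags: B1 = {1, 3, 4, 5}  B2 = {1, 2, 3, 5}
Tree: B1–B2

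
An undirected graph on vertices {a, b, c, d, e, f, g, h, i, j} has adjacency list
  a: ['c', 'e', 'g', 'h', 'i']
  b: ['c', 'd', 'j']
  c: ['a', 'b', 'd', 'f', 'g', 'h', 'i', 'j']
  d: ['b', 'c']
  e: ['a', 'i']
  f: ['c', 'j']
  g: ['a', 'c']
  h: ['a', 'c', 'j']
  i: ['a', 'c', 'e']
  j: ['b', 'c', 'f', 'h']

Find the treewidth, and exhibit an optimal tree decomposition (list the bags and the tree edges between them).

Treewidth 2.
One such decomposition:
Bags: B1 = {a, c, h}  B2 = {a, c, i}  B3 = {c, h, j}  B4 = {c, f, j}  B5 = {a, e, i}  B6 = {a, c, g}  B7 = {b, c, j}  B8 = {b, c, d}
Tree: B1–B2, B1–B3, B3–B4, B2–B5, B2–B6, B3–B7, B7–B8

The largest bag has 3 vertices, giving width 2; this decomposition certifies tw(G) ≤ 2. On the other hand G contains the 3-clique {a, e, i}. A clique must lie in a single bag of any decomposition, so no decomposition can have width below 2. Hence tw(G) = 2 exactly.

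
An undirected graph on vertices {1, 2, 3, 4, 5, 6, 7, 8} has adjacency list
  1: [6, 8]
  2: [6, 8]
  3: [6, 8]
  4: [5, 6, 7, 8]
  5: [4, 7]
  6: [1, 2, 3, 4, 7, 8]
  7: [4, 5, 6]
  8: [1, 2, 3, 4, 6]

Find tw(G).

A width-2 tree decomposition is:
Bags: B1 = {4, 6, 7}  B2 = {4, 6, 8}  B3 = {3, 6, 8}  B4 = {1, 6, 8}  B5 = {4, 5, 7}  B6 = {2, 6, 8}
Tree: B1–B2, B2–B3, B3–B4, B1–B5, B4–B6
Every bag has size at most 3, so the width is 3 − 1 = 2 and tw(G) ≤ 2. For the lower bound, the 3 vertices {4, 5, 7} are pairwise adjacent, and any tree decomposition puts a clique entirely inside one bag — forcing width ≥ 2. Therefore the treewidth is 2.

2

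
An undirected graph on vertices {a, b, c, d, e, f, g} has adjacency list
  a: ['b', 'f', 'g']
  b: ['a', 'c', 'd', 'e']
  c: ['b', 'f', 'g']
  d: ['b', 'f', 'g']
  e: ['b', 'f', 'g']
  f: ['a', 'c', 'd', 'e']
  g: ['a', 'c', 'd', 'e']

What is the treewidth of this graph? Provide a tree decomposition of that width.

Treewidth 3.
One such decomposition:
Bags: B1 = {a, b, f, g}  B2 = {b, c, f, g}  B3 = {b, d, f, g}  B4 = {b, e, f, g}
Tree: B1–B2, B2–B3, B3–B4

Every bag has size at most 4, so the width is 4 − 1 = 3 and tw(G) ≤ 3. For the lower bound: the 4 vertex sets {a,g}, {c,f}, {b}, {d} are disjoint, each induces a connected subgraph, and every pair is joined by at least one edge of G. Contracting each set to a single vertex therefore yields K_{4} as a minor, and since treewidth is minor-monotone, tw(G) ≥ tw(K_{4}) = 3. Combining the bounds, tw(G) = 3.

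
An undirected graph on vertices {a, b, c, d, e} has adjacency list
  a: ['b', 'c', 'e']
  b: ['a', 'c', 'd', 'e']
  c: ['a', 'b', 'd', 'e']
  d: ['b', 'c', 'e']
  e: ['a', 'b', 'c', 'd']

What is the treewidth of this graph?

A width-3 tree decomposition is:
Bags: B1 = {a, b, c, e}  B2 = {b, c, d, e}
Tree: B1–B2
Each bag holds 4 vertices, so the decomposition has width 3, which upper-bounds the treewidth. For the lower bound, the 4 vertices {b, c, d, e} are pairwise adjacent, and any tree decomposition puts a clique entirely inside one bag — forcing width ≥ 3. The upper and lower bounds meet at 3, so that is the treewidth.

3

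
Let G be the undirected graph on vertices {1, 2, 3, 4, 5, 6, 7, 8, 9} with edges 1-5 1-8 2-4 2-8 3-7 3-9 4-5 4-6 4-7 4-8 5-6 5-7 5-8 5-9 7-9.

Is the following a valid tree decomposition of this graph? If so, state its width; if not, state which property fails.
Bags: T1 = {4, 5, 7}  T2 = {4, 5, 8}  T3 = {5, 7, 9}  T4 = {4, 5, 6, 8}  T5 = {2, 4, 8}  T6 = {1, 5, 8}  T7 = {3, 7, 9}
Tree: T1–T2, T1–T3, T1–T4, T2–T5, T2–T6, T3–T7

No — bags containing vertex 8 are not connected in the tree.

A tree decomposition must satisfy three properties: every vertex lies in some bag; for every edge, both endpoints lie together in some bag; and for every vertex, the bags containing it form a connected subtree. Here bags containing vertex 8 are not connected in the tree, so the decomposition is invalid.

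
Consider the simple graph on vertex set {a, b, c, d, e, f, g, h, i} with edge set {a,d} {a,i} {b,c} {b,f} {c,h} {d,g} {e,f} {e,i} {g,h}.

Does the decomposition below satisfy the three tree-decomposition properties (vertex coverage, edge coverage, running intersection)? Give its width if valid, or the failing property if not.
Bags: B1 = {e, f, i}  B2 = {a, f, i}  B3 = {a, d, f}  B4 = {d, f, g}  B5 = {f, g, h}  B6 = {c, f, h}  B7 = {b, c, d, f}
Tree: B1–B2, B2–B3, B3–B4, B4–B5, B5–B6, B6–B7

No — bags containing vertex d are not connected in the tree.

A tree decomposition must satisfy three properties: every vertex lies in some bag; for every edge, both endpoints lie together in some bag; and for every vertex, the bags containing it form a connected subtree. Here bags containing vertex d are not connected in the tree, so the decomposition is invalid.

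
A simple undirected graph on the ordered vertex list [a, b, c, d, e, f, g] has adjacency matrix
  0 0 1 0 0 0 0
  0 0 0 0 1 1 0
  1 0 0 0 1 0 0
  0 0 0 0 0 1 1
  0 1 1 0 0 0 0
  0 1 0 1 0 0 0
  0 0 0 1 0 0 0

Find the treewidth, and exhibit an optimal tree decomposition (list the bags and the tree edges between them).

Every bag has size at most 2, so the width is 2 − 1 = 1 and tw(G) ≤ 1. Since G has at least one edge (e.g. g–d), it is not an edgeless graph, so tw(G) ≥ 1. Combining the bounds, tw(G) = 1.

Treewidth 1.
One such decomposition:
Bags: B1 = {d, g}  B2 = {d, f}  B3 = {b, f}  B4 = {b, e}  B5 = {c, e}  B6 = {a, c}
Tree: B1–B2, B2–B3, B3–B4, B4–B5, B5–B6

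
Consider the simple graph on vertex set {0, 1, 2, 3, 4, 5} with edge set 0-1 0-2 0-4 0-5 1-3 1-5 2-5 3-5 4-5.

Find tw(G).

A width-2 tree decomposition is:
Bags: B1 = {0, 4, 5}  B2 = {0, 2, 5}  B3 = {0, 1, 5}  B4 = {1, 3, 5}
Tree: B1–B2, B2–B3, B3–B4
Each bag holds 3 vertices, so the decomposition has width 2, which upper-bounds the treewidth. Conversely, {0, 1, 5} is a clique of size 3, and the vertices of any clique must share a bag in every tree decomposition; so some bag has ≥ 3 vertices and tw(G) ≥ 2. The upper and lower bounds meet at 2, so that is the treewidth.

2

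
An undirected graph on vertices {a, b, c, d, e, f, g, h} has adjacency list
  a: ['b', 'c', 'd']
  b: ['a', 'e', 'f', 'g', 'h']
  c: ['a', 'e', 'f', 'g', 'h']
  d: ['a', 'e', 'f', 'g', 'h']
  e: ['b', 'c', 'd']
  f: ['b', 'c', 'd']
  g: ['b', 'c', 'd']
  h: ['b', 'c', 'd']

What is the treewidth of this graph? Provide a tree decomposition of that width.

Treewidth 3.
Bags: B1 = {b, c, d, h}  B2 = {b, c, d, f}  B3 = {a, b, c, d}  B4 = {b, c, d, e}  B5 = {b, c, d, g}
Tree: B1–B2, B2–B3, B3–B4, B4–B5

Every bag has size at most 4, so the width is 4 − 1 = 3 and tw(G) ≤ 3. For the lower bound: the 4 vertex sets {b,h}, {d,f}, {c}, {a} are disjoint, each induces a connected subgraph, and every pair is joined by at least one edge of G. Contracting each set to a single vertex therefore yields K_{4} as a minor, and since treewidth is minor-monotone, tw(G) ≥ tw(K_{4}) = 3. Hence tw(G) = 3 exactly.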